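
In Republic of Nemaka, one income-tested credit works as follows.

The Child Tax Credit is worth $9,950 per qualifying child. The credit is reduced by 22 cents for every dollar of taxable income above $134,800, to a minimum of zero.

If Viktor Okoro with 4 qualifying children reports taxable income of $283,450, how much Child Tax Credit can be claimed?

$7,097

Child Tax Credit: base = 4 × $9,950 = $39,800. 22% of the $148,650 excess over $134,800 is $32,703; credit = $39,800 − $32,703 = $7,097.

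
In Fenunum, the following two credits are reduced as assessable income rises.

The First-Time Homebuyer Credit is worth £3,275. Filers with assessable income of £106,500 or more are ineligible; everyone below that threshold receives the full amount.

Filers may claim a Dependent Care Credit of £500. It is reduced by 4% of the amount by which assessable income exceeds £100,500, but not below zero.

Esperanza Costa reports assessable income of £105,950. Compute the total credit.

£3,557

First-Time Homebuyer Credit: £105,950 is below the £106,500 cutoff, so the full £3,275 applies.
Dependent Care Credit: 4% of the £5,450 excess over £100,500 is £218; credit = £500 − £218 = £282.
Total: £3,275 + £282 = £3,557.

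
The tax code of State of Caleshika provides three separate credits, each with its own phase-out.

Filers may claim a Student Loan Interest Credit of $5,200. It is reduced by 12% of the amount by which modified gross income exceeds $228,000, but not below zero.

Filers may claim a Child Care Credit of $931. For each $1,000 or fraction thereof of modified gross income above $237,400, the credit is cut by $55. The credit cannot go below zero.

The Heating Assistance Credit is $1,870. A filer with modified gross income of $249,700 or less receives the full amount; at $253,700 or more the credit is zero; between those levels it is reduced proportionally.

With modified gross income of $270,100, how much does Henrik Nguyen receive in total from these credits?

Student Loan Interest Credit: 12% of the $42,100 excess over $228,000 is $5,052; credit = $5,200 − $5,052 = $148.
Child Care Credit: income exceeds $237,400 by $32,700 → 33 increments × $55 = $1,815 ≥ base, so the credit is $0.
Heating Assistance Credit: $270,100 is at or above $253,700, so the credit is $0.
Total: $148 + $0 + $0 = $148.

$148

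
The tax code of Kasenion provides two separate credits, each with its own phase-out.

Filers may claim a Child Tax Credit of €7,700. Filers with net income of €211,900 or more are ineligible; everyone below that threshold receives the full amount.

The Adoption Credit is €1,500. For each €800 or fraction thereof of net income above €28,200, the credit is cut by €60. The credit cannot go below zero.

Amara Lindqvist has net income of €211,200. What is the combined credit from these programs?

€7,700

Child Tax Credit: €211,200 is below the €211,900 cutoff, so the full €7,700 applies.
Adoption Credit: income exceeds €28,200 by €183,000 → 229 increments × €60 = €13,740 ≥ base, so the credit is €0.
Total: €7,700 + €0 = €7,700.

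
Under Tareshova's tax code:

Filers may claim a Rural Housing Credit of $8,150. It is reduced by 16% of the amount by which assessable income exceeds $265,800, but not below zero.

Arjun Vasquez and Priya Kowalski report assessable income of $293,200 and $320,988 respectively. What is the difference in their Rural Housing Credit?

Arjun ($293,200): Rural Housing Credit: 16% of the $27,400 excess over $265,800 is $4,384; credit = $8,150 − $4,384 = $3,766.
Priya ($320,988): Rural Housing Credit: 16% of the $55,188 excess over $265,800 is $8,830.08 ≥ base, so the credit is $0.
Difference: |$3,766 − $0| = $3,766.

$3,766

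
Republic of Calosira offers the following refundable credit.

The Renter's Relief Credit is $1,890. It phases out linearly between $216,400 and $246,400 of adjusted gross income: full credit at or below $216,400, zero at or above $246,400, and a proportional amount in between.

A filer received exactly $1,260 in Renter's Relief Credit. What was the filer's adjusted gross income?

$226,400

$1,260 is 1,260/1,890 of the full $1,890, so 630/1,890 of the $30,000 range has been used: income = $216,400 + $30,000 × 630/1,890 = $226,400.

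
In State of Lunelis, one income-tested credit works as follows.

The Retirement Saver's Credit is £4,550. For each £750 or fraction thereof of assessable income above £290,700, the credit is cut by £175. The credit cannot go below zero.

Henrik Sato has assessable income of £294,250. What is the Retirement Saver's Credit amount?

£3,675

Retirement Saver's Credit: income exceeds £290,700 by £3,550, which is 5 full-or-partial £750 increments; reduction = 5 × £175 = £875, leaving £3,675.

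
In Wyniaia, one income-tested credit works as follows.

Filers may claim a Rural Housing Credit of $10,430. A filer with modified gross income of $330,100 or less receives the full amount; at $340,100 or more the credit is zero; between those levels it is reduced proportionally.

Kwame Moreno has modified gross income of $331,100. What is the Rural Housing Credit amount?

Rural Housing Credit: $331,100 is $1,000 into a $10,000 phase-out range, leaving 9,000/10,000 of the credit: $10,430 × 9,000/10,000 = $9,387.

$9,387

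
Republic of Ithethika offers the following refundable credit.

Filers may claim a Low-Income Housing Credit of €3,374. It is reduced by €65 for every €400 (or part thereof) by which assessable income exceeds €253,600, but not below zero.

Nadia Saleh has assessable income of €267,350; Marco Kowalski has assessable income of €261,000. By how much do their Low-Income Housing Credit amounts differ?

€1,040

Nadia (€267,350): Low-Income Housing Credit: income exceeds €253,600 by €13,750, which is 35 full-or-partial €400 increments; reduction = 35 × €65 = €2,275, leaving €1,099.
Marco (€261,000): Low-Income Housing Credit: income exceeds €253,600 by €7,400, which is 19 full-or-partial €400 increments; reduction = 19 × €65 = €1,235, leaving €2,139.
Difference: |€1,099 − €2,139| = €1,040.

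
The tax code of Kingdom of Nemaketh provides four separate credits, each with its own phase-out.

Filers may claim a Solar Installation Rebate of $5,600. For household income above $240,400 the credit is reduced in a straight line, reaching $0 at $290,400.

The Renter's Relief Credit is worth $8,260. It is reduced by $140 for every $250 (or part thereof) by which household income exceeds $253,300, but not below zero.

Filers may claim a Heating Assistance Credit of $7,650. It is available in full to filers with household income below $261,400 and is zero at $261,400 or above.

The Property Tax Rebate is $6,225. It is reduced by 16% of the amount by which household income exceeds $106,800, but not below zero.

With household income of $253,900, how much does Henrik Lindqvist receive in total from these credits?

Solar Installation Rebate: $253,900 is $13,500 into a $50,000 phase-out range, leaving 36,500/50,000 of the credit: $5,600 × 36,500/50,000 = $4,088.
Renter's Relief Credit: income exceeds $253,300 by $600, which is 3 full-or-partial $250 increments; reduction = 3 × $140 = $420, leaving $7,840.
Heating Assistance Credit: $253,900 is below the $261,400 cutoff, so the full $7,650 applies.
Property Tax Rebate: 16% of the $147,100 excess over $106,800 is $23,536 ≥ base, so the credit is $0.
Total: $4,088 + $7,840 + $7,650 + $0 = $19,578.

$19,578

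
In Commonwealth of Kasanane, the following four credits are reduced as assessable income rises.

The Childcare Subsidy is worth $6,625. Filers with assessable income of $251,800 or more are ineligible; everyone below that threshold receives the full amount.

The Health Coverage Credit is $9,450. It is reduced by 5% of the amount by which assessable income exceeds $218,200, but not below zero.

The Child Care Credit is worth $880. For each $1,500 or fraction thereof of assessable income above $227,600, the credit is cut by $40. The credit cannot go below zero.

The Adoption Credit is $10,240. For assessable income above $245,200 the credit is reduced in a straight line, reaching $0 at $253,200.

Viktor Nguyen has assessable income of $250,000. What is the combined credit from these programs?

Childcare Subsidy: $250,000 is below the $251,800 cutoff, so the full $6,625 applies.
Health Coverage Credit: 5% of the $31,800 excess over $218,200 is $1,590; credit = $9,450 − $1,590 = $7,860.
Child Care Credit: income exceeds $227,600 by $22,400, which is 15 full-or-partial $1,500 increments; reduction = 15 × $40 = $600, leaving $280.
Adoption Credit: $250,000 is $4,800 into a $8,000 phase-out range, leaving 3,200/8,000 of the credit: $10,240 × 3,200/8,000 = $4,096.
Total: $6,625 + $7,860 + $280 + $4,096 = $18,861.

$18,861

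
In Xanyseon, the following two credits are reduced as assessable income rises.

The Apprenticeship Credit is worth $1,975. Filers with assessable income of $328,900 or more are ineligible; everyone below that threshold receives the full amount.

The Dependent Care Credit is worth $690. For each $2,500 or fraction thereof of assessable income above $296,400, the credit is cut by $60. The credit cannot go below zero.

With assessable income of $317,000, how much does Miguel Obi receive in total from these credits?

$2,125

Apprenticeship Credit: $317,000 is below the $328,900 cutoff, so the full $1,975 applies.
Dependent Care Credit: income exceeds $296,400 by $20,600, which is 9 full-or-partial $2,500 increments; reduction = 9 × $60 = $540, leaving $150.
Total: $1,975 + $150 = $2,125.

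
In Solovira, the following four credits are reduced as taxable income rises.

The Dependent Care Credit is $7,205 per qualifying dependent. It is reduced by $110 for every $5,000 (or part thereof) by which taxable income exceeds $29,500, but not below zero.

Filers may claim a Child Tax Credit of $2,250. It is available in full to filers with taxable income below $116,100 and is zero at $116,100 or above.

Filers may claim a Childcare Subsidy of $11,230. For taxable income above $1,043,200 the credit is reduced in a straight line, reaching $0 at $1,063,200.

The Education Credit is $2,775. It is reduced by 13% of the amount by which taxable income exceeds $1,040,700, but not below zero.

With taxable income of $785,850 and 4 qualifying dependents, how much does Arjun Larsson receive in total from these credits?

Dependent Care Credit: base = 4 × $7,205 = $28,820. income exceeds $29,500 by $756,350, which is 152 full-or-partial $5,000 increments; reduction = 152 × $110 = $16,720, leaving $12,100.
Child Tax Credit: $785,850 meets or exceeds the $116,100 cutoff, so the credit is $0.
Childcare Subsidy: $785,850 is at or below the $1,043,200 threshold, so the full $11,230 applies.
Education Credit: $785,850 is at or below the $1,040,700 threshold, so the full $2,775 applies.
Total: $12,100 + $0 + $11,230 + $2,775 = $26,105.

$26,105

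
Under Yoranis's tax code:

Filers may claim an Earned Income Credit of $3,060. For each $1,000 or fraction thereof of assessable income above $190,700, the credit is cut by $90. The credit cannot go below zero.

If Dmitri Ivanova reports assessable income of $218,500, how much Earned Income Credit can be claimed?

Earned Income Credit: income exceeds $190,700 by $27,800, which is 28 full-or-partial $1,000 increments; reduction = 28 × $90 = $2,520, leaving $540.

$540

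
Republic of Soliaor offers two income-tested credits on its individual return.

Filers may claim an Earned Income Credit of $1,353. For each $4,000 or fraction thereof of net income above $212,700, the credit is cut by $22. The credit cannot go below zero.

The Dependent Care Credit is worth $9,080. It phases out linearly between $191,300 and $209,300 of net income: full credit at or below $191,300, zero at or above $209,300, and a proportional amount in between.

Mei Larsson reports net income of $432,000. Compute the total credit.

$143

Earned Income Credit: income exceeds $212,700 by $219,300, which is 55 full-or-partial $4,000 increments; reduction = 55 × $22 = $1,210, leaving $143.
Dependent Care Credit: $432,000 is at or above $209,300, so the credit is $0.
Total: $143 + $0 = $143.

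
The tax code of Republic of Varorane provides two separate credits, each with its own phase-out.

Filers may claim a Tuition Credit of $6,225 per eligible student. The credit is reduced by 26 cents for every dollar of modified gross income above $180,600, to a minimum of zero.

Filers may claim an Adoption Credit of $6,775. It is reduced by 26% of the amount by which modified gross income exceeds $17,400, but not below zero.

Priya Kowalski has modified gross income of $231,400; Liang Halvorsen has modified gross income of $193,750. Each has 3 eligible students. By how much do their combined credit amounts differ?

Priya ($231,400): Tuition Credit: base = 3 × $6,225 = $18,675. 26% of the $50,800 excess over $180,600 is $13,208; credit = $18,675 − $13,208 = $5,467. Adoption Credit: 26% of the $214,000 excess over $17,400 is $55,640 ≥ base, so the credit is $0. total $5,467 + $0 = $5,467
Liang ($193,750): Tuition Credit: base = 3 × $6,225 = $18,675. 26% of the $13,150 excess over $180,600 is $3,419; credit = $18,675 − $3,419 = $15,256. Adoption Credit: 26% of the $176,350 excess over $17,400 is $45,851 ≥ base, so the credit is $0. total $15,256 + $0 = $15,256
Difference: |$5,467 − $15,256| = $9,789.

$9,789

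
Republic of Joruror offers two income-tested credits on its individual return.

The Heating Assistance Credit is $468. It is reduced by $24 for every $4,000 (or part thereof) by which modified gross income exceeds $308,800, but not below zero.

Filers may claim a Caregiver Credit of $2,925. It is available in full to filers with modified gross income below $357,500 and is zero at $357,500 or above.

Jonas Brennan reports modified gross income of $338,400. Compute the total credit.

Heating Assistance Credit: income exceeds $308,800 by $29,600, which is 8 full-or-partial $4,000 increments; reduction = 8 × $24 = $192, leaving $276.
Caregiver Credit: $338,400 is below the $357,500 cutoff, so the full $2,925 applies.
Total: $276 + $2,925 = $3,201.

$3,201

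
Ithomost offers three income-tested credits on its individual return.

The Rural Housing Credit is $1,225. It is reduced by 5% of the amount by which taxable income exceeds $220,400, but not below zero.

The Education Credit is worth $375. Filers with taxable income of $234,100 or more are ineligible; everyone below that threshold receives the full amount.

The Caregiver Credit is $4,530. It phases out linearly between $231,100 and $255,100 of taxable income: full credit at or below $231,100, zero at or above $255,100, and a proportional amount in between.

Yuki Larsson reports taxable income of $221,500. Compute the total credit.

$6,075

Rural Housing Credit: 5% of the $1,100 excess over $220,400 is $55; credit = $1,225 − $55 = $1,170.
Education Credit: $221,500 is below the $234,100 cutoff, so the full $375 applies.
Caregiver Credit: $221,500 is at or below the $231,100 threshold, so the full $4,530 applies.
Total: $1,170 + $375 + $4,530 = $6,075.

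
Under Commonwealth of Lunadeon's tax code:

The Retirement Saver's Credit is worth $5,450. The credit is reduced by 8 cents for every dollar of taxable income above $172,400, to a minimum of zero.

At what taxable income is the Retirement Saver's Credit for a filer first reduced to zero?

$240,525

The credit falls by 8% of each dollar above $172,400, so it reaches zero when the excess is $5,450 / 8% = $68,125: income = $172,400 + $68,125 = $240,525.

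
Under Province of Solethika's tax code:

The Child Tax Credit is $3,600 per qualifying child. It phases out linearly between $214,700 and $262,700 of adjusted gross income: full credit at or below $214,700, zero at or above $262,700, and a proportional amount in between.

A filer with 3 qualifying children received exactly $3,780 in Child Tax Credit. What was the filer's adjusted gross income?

Full credit = 3 × $3,600 = $10,800.
$3,780 is 3,780/10,800 of the full $10,800, so 7,020/10,800 of the $48,000 range has been used: income = $214,700 + $48,000 × 7,020/10,800 = $245,900.

$245,900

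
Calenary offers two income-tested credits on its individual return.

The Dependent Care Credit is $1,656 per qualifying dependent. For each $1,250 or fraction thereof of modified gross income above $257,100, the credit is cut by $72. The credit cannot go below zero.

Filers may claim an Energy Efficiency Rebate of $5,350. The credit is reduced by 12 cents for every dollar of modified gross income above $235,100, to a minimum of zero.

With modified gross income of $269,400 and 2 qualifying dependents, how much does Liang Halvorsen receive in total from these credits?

$3,826

Dependent Care Credit: base = 2 × $1,656 = $3,312. income exceeds $257,100 by $12,300, which is 10 full-or-partial $1,250 increments; reduction = 10 × $72 = $720, leaving $2,592.
Energy Efficiency Rebate: 12% of the $34,300 excess over $235,100 is $4,116; credit = $5,350 − $4,116 = $1,234.
Total: $2,592 + $1,234 = $3,826.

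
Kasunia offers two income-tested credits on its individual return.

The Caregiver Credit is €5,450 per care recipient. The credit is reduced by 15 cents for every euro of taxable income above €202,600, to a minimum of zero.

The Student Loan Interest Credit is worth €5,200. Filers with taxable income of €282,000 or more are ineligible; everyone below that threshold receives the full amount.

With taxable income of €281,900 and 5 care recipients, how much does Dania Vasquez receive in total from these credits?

Caregiver Credit: base = 5 × €5,450 = €27,250. 15% of the €79,300 excess over €202,600 is €11,895; credit = €27,250 − €11,895 = €15,355.
Student Loan Interest Credit: €281,900 is below the €282,000 cutoff, so the full €5,200 applies.
Total: €15,355 + €5,200 = €20,555.

€20,555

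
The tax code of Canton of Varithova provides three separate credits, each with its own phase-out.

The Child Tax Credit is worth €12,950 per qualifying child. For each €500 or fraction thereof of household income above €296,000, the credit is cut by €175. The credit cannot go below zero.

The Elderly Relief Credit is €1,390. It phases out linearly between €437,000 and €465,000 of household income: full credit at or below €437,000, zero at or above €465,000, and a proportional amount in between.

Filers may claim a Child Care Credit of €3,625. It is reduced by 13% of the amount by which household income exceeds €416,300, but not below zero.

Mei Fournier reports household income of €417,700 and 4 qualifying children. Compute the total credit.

Child Tax Credit: base = 4 × €12,950 = €51,800. income exceeds €296,000 by €121,700, which is 244 full-or-partial €500 increments; reduction = 244 × €175 = €42,700, leaving €9,100.
Elderly Relief Credit: €417,700 is at or below the €437,000 threshold, so the full €1,390 applies.
Child Care Credit: 13% of the €1,400 excess over €416,300 is €182; credit = €3,625 − €182 = €3,443.
Total: €9,100 + €1,390 + €3,443 = €13,933.

€13,933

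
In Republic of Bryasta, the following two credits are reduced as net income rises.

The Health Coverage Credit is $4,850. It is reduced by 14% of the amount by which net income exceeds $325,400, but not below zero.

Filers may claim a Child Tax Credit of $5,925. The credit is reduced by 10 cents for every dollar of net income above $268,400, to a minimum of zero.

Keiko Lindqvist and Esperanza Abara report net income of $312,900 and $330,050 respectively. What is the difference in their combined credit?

Keiko ($312,900): Health Coverage Credit: $312,900 is at or below the $325,400 threshold, so the full $4,850 applies. Child Tax Credit: 10% of the $44,500 excess over $268,400 is $4,450; credit = $5,925 − $4,450 = $1,475. total $4,850 + $1,475 = $6,325
Esperanza ($330,050): Health Coverage Credit: 14% of the $4,650 excess over $325,400 is $651; credit = $4,850 − $651 = $4,199. Child Tax Credit: 10% of the $61,650 excess over $268,400 is $6,165 ≥ base, so the credit is $0. total $4,199 + $0 = $4,199
Difference: |$6,325 − $4,199| = $2,126.

$2,126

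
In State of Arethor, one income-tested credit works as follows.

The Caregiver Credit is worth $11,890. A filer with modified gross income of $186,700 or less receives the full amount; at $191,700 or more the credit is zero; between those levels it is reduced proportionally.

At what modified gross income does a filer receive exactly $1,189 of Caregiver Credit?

$1,189 is 1,189/11,890 of the full $11,890, so 10,701/11,890 of the $5,000 range has been used: income = $186,700 + $5,000 × 10,701/11,890 = $191,200.

$191,200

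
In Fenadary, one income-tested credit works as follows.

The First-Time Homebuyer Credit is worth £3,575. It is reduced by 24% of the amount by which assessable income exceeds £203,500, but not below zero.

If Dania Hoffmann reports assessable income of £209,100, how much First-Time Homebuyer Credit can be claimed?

£2,231

First-Time Homebuyer Credit: 24% of the £5,600 excess over £203,500 is £1,344; credit = £3,575 − £1,344 = £2,231.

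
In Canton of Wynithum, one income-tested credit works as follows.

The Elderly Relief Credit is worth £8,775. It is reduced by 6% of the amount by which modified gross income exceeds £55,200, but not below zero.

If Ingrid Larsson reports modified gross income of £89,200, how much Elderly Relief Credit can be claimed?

£6,735

Elderly Relief Credit: 6% of the £34,000 excess over £55,200 is £2,040; credit = £8,775 − £2,040 = £6,735.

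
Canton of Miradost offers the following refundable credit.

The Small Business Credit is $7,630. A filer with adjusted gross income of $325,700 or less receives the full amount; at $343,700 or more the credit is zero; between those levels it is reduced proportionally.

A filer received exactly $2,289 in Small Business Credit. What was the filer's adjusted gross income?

$2,289 is 2,289/7,630 of the full $7,630, so 5,341/7,630 of the $18,000 range has been used: income = $325,700 + $18,000 × 5,341/7,630 = $338,300.

$338,300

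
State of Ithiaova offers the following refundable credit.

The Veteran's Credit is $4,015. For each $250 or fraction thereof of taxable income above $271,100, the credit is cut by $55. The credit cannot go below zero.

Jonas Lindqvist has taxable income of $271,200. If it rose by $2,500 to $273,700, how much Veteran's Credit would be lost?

At $271,200 — income exceeds $271,100 by $100, which is 1 full-or-partial $250 increment; reduction = 1 × $55 = $55, leaving $3,960.
At $273,700 — income exceeds $271,100 by $2,600, which is 11 full-or-partial $250 increments; reduction = 11 × $55 = $605, leaving $3,410.
Lost: $3,960 − $3,410 = $550.

$550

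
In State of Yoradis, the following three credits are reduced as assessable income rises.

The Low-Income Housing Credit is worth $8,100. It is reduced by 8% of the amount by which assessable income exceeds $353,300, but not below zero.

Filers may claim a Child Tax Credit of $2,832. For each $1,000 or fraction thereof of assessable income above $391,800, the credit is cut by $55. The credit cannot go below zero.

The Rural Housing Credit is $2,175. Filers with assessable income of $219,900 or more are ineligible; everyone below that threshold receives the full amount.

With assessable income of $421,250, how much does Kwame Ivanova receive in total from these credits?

$3,846

Low-Income Housing Credit: 8% of the $67,950 excess over $353,300 is $5,436; credit = $8,100 − $5,436 = $2,664.
Child Tax Credit: income exceeds $391,800 by $29,450, which is 30 full-or-partial $1,000 increments; reduction = 30 × $55 = $1,650, leaving $1,182.
Rural Housing Credit: $421,250 meets or exceeds the $219,900 cutoff, so the credit is $0.
Total: $2,664 + $1,182 + $0 = $3,846.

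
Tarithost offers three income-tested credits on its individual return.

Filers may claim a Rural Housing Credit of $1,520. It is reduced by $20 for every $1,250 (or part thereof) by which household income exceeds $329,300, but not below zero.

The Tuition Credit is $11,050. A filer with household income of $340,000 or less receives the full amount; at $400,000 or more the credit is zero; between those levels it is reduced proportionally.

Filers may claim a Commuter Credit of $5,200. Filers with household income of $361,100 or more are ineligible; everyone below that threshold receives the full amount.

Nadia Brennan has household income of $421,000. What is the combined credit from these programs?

$40

Rural Housing Credit: income exceeds $329,300 by $91,700, which is 74 full-or-partial $1,250 increments; reduction = 74 × $20 = $1,480, leaving $40.
Tuition Credit: $421,000 is at or above $400,000, so the credit is $0.
Commuter Credit: $421,000 meets or exceeds the $361,100 cutoff, so the credit is $0.
Total: $40 + $0 + $0 = $40.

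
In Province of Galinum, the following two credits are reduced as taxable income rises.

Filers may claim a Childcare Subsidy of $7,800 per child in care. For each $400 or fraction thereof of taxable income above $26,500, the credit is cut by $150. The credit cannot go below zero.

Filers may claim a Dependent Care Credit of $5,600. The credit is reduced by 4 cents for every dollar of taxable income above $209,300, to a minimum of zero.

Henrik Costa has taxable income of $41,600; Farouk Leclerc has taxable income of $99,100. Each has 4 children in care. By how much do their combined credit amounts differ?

$21,600

Henrik ($41,600): Childcare Subsidy: base = 4 × $7,800 = $31,200. income exceeds $26,500 by $15,100, which is 38 full-or-partial $400 increments; reduction = 38 × $150 = $5,700, leaving $25,500. Dependent Care Credit: $41,600 is at or below the $209,300 threshold, so the full $5,600 applies. total $25,500 + $5,600 = $31,100
Farouk ($99,100): Childcare Subsidy: base = 4 × $7,800 = $31,200. income exceeds $26,500 by $72,600, which is 182 full-or-partial $400 increments; reduction = 182 × $150 = $27,300, leaving $3,900. Dependent Care Credit: $99,100 is at or below the $209,300 threshold, so the full $5,600 applies. total $3,900 + $5,600 = $9,500
Difference: |$31,100 − $9,500| = $21,600.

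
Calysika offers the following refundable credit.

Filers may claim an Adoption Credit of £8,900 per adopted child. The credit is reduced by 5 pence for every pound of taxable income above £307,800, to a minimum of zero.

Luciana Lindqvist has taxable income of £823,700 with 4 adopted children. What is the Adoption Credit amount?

£9,805

Adoption Credit: base = 4 × £8,900 = £35,600. 5% of the £515,900 excess over £307,800 is £25,795; credit = £35,600 − £25,795 = £9,805.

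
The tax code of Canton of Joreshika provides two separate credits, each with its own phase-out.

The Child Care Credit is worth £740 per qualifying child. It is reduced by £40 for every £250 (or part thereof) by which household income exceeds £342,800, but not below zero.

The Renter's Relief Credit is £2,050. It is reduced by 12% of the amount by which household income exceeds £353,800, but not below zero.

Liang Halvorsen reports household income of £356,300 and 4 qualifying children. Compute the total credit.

£2,550

Child Care Credit: base = 4 × £740 = £2,960. income exceeds £342,800 by £13,500, which is 54 full-or-partial £250 increments; reduction = 54 × £40 = £2,160, leaving £800.
Renter's Relief Credit: 12% of the £2,500 excess over £353,800 is £300; credit = £2,050 − £300 = £1,750.
Total: £800 + £1,750 = £2,550.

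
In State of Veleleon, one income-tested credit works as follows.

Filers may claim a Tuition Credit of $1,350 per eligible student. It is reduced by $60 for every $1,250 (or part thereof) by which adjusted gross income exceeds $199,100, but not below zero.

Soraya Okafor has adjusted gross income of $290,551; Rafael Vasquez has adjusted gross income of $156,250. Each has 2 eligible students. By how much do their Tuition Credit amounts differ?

Soraya ($290,551): Tuition Credit: base = 2 × $1,350 = $2,700. income exceeds $199,100 by $91,451 → 74 increments × $60 = $4,440 ≥ base, so the credit is $0.
Rafael ($156,250): Tuition Credit: base = 2 × $1,350 = $2,700. $156,250 is at or below the $199,100 threshold, so the full $2,700 applies.
Difference: |$0 − $2,700| = $2,700.

$2,700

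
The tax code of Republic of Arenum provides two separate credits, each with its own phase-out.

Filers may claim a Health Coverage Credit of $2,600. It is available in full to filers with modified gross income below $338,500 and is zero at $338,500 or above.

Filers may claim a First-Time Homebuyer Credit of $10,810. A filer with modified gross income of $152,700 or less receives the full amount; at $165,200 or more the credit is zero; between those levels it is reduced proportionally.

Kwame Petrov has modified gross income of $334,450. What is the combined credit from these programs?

$2,600

Health Coverage Credit: $334,450 is below the $338,500 cutoff, so the full $2,600 applies.
First-Time Homebuyer Credit: $334,450 is at or above $165,200, so the credit is $0.
Total: $2,600 + $0 = $2,600.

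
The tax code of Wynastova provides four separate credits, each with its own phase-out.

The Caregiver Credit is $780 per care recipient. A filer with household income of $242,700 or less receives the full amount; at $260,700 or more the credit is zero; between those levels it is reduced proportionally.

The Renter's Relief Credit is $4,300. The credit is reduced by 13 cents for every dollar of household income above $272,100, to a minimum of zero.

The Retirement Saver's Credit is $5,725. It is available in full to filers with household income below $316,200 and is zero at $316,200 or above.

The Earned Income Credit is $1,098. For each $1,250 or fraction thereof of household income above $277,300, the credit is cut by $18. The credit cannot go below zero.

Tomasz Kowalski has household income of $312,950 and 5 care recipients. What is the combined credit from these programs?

Caregiver Credit: base = 5 × $780 = $3,900. $312,950 is at or above $260,700, so the credit is $0.
Renter's Relief Credit: 13% of the $40,850 excess over $272,100 is $5,310.50 ≥ base, so the credit is $0.
Retirement Saver's Credit: $312,950 is below the $316,200 cutoff, so the full $5,725 applies.
Earned Income Credit: income exceeds $277,300 by $35,650, which is 29 full-or-partial $1,250 increments; reduction = 29 × $18 = $522, leaving $576.
Total: $0 + $0 + $5,725 + $576 = $6,301.

$6,301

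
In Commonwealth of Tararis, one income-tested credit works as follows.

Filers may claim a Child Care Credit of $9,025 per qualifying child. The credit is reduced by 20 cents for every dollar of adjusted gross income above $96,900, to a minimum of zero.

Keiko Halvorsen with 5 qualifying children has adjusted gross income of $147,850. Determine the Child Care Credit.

$34,935

Child Care Credit: base = 5 × $9,025 = $45,125. 20% of the $50,950 excess over $96,900 is $10,190; credit = $45,125 − $10,190 = $34,935.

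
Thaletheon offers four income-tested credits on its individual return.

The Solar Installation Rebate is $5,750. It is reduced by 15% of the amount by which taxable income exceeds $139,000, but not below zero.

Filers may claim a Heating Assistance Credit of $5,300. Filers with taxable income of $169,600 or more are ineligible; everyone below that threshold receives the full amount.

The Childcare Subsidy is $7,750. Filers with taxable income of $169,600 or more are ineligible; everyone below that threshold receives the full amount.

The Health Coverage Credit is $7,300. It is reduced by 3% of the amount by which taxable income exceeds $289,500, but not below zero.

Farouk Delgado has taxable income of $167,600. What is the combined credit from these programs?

Solar Installation Rebate: 15% of the $28,600 excess over $139,000 is $4,290; credit = $5,750 − $4,290 = $1,460.
Heating Assistance Credit: $167,600 is below the $169,600 cutoff, so the full $5,300 applies.
Childcare Subsidy: $167,600 is below the $169,600 cutoff, so the full $7,750 applies.
Health Coverage Credit: $167,600 is at or below the $289,500 threshold, so the full $7,300 applies.
Total: $1,460 + $5,300 + $7,750 + $7,300 = $21,810.

$21,810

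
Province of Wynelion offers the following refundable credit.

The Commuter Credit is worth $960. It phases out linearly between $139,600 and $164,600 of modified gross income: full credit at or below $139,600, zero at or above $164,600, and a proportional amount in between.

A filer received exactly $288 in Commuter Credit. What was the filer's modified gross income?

$157,100

$288 is 288/960 of the full $960, so 672/960 of the $25,000 range has been used: income = $139,600 + $25,000 × 672/960 = $157,100.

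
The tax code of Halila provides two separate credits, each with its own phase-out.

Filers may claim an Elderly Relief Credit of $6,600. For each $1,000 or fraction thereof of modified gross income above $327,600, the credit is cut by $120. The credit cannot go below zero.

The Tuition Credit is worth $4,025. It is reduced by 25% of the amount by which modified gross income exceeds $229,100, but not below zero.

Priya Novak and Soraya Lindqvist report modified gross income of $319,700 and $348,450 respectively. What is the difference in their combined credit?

$2,520

Priya ($319,700): Elderly Relief Credit: $319,700 is at or below the $327,600 threshold, so the full $6,600 applies. Tuition Credit: 25% of the $90,600 excess over $229,100 is $22,650 ≥ base, so the credit is $0. total $6,600 + $0 = $6,600
Soraya ($348,450): Elderly Relief Credit: income exceeds $327,600 by $20,850, which is 21 full-or-partial $1,000 increments; reduction = 21 × $120 = $2,520, leaving $4,080. Tuition Credit: 25% of the $119,350 excess over $229,100 is $29,837.50 ≥ base, so the credit is $0. total $4,080 + $0 = $4,080
Difference: |$6,600 − $4,080| = $2,520.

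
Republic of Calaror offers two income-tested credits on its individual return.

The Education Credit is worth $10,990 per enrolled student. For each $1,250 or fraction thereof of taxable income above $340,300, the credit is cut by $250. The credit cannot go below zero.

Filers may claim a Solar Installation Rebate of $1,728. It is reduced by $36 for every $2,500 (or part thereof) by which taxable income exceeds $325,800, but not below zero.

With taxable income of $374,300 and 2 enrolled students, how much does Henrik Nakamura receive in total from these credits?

Education Credit: base = 2 × $10,990 = $21,980. income exceeds $340,300 by $34,000, which is 28 full-or-partial $1,250 increments; reduction = 28 × $250 = $7,000, leaving $14,980.
Solar Installation Rebate: income exceeds $325,800 by $48,500, which is 20 full-or-partial $2,500 increments; reduction = 20 × $36 = $720, leaving $1,008.
Total: $14,980 + $1,008 = $15,988.

$15,988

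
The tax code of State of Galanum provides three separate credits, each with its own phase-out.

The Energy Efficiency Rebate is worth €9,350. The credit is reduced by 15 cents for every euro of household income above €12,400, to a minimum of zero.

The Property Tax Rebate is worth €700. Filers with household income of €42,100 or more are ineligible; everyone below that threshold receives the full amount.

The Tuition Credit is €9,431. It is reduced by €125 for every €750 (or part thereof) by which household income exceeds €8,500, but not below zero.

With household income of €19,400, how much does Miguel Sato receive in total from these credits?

€16,556

Energy Efficiency Rebate: 15% of the €7,000 excess over €12,400 is €1,050; credit = €9,350 − €1,050 = €8,300.
Property Tax Rebate: €19,400 is below the €42,100 cutoff, so the full €700 applies.
Tuition Credit: income exceeds €8,500 by €10,900, which is 15 full-or-partial €750 increments; reduction = 15 × €125 = €1,875, leaving €7,556.
Total: €8,300 + €700 + €7,556 = €16,556.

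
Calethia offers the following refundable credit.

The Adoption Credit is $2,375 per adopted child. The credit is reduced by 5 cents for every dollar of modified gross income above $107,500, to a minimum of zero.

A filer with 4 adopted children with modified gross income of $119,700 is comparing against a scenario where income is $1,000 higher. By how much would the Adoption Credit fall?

At $119,700 — base = 4 × $2,375 = $9,500. 5% of the $12,200 excess over $107,500 is $610; credit = $9,500 − $610 = $8,890.
At $120,700 — base = 4 × $2,375 = $9,500. 5% of the $13,200 excess over $107,500 is $660; credit = $9,500 − $660 = $8,840.
Lost: $8,890 − $8,840 = $50.

$50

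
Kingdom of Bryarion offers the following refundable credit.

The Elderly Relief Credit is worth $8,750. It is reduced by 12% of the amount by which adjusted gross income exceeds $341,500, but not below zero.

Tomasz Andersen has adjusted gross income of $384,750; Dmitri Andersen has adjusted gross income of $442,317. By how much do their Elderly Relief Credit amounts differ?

Tomasz ($384,750): Elderly Relief Credit: 12% of the $43,250 excess over $341,500 is $5,190; credit = $8,750 − $5,190 = $3,560.
Dmitri ($442,317): Elderly Relief Credit: 12% of the $100,817 excess over $341,500 is $12,098.04 ≥ base, so the credit is $0.
Difference: |$3,560 − $0| = $3,560.

$3,560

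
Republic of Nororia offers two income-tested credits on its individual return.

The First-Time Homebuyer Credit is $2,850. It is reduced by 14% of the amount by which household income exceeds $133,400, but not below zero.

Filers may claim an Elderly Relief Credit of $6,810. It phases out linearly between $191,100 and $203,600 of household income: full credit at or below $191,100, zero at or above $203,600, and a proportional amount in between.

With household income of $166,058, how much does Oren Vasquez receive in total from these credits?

$6,810

First-Time Homebuyer Credit: 14% of the $32,658 excess over $133,400 is $4,572.12 ≥ base, so the credit is $0.
Elderly Relief Credit: $166,058 is at or below the $191,100 threshold, so the full $6,810 applies.
Total: $0 + $6,810 = $6,810.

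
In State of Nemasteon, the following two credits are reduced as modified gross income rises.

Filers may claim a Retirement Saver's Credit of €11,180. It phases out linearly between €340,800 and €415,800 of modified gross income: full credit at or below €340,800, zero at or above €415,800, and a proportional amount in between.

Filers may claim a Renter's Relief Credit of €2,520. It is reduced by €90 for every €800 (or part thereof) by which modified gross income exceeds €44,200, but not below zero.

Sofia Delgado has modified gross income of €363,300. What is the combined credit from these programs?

Retirement Saver's Credit: €363,300 is €22,500 into a €75,000 phase-out range, leaving 52,500/75,000 of the credit: €11,180 × 52,500/75,000 = €7,826.
Renter's Relief Credit: income exceeds €44,200 by €319,100 → 399 increments × €90 = €35,910 ≥ base, so the credit is €0.
Total: €7,826 + €0 = €7,826.

€7,826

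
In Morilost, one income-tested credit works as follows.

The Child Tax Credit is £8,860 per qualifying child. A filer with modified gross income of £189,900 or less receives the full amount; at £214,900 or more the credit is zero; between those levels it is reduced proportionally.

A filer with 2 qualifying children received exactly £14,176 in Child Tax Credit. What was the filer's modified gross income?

Full credit = 2 × £8,860 = £17,720.
£14,176 is 14,176/17,720 of the full £17,720, so 3,544/17,720 of the £25,000 range has been used: income = £189,900 + £25,000 × 3,544/17,720 = £194,900.

£194,900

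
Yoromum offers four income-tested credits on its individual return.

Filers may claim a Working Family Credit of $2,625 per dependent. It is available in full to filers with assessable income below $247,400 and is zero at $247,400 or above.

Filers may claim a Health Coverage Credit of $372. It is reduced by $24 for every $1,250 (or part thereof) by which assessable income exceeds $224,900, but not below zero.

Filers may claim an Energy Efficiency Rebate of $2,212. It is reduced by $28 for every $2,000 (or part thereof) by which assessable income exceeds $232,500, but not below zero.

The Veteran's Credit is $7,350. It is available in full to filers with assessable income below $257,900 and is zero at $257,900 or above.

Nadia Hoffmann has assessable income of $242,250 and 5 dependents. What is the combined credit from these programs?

$22,583

Working Family Credit: base = 5 × $2,625 = $13,125. $242,250 is below the $247,400 cutoff, so the full $13,125 applies.
Health Coverage Credit: income exceeds $224,900 by $17,350, which is 14 full-or-partial $1,250 increments; reduction = 14 × $24 = $336, leaving $36.
Energy Efficiency Rebate: income exceeds $232,500 by $9,750, which is 5 full-or-partial $2,000 increments; reduction = 5 × $28 = $140, leaving $2,072.
Veteran's Credit: $242,250 is below the $257,900 cutoff, so the full $7,350 applies.
Total: $13,125 + $36 + $2,072 + $7,350 = $22,583.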